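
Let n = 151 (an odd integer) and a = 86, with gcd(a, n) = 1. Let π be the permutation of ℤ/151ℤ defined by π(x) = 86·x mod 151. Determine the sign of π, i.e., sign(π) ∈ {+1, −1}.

+1

Trace 98: π^k(98) = [98, 123, 8, 84, 127, 50, 72] for k=0..6.
Cycle type of π: 25×6 + 1; total 7 cycles.
n − c = 151 − 7 = 144; sign = (−1)^144 = +1.
Via Zolotarev, sign(π_{86}) = (86|151) = +1.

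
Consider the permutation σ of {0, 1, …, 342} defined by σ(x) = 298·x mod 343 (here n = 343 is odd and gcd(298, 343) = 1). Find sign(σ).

Start at x=275: 275 → 316 → 186 → 205 → 36 → 95 → 184 → … (one orbit).
Decompose π into cycles: lengths [147, 147, 21, 21, 3, 3, 1] (7 cycles, including the fixed point 0).
n − c = 343 − 7 = 336; sign = (−1)^336 = +1.

+1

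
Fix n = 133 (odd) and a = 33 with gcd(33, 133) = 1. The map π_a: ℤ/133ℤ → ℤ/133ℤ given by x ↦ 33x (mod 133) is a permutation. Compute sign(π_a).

+1

Trace 106: π^k(106) = [106, 40, 123, 69, 16, 129, 1] for k=0..6.
π_33 has 9 disjoint cycles with lengths [18, 18, 18, 18, 18, 18, 18, 6, 1] on {0,…,132}.
133 − 9 = 124 transpositions; sign(π) = (−1)^124 = +1.
(33|133)_J = +1 (Zolotarev's lemma cross-check).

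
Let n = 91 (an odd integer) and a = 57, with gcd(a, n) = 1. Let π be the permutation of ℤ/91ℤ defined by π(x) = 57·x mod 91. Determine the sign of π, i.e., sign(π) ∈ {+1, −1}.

Start at x=1: 1 → 57 → 64 → 8 → 1 (one orbit).
Cycle lengths of π_57 on ℤ/91ℤ: [4, 4, 4, 4, 4, 4, 4, 4, 4, 4, 4, 4, 4, 4, 4, 4, 4, 4, 4, 4, 4, 1, 1, 1, 1, 1, 1, 1]; 28 cycles in total.
With 28 cycles on 91 points, sign = (−1)^{91−28} = -1.

-1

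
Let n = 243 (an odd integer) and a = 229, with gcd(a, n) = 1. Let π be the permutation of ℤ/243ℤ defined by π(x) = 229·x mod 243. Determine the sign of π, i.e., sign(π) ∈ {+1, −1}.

Start at x=178: 178 → 181 → 139 → 241 → 28 → 94 → 142 → … (one orbit).
Cycle type of π: 81×2 + 27×2 + 9×2 + 3×2 + 1×3; total 11 cycles.
n − c = 243 − 11 = 232; sign = (−1)^232 = +1.
(229|243)_J = +1 (Zolotarev's lemma cross-check).

+1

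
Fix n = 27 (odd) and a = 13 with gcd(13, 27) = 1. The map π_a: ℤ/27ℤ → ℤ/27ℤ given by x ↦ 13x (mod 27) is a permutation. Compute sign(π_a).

Orbit of 13 under x↦13x: [13, 7, 10, 22, 16, 19, 4]… (length divides ord_27(13)).
The orbit structure of x ↦ 13x mod 27: 7 orbits of sizes [9, 9, 3, 3, 1, 1, 1].
Σ(ℓ_i−1) = 27−7 = 20; sign = (−1)^20 = +1.
Check: (13/27) = +1 by Zolotarev.

+1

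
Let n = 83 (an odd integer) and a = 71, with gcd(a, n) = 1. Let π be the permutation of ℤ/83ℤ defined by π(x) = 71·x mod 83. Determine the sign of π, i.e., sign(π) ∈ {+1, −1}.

-1

Start at x=74: 74 → 25 → 32 → 31 → 43 → 65 → 50 → … (one orbit).
Decompose π into cycles: lengths [82, 1] (2 cycles, including the fixed point 0).
n − c = 83 − 2 = 81; sign = (−1)^81 = -1.
Via Zolotarev, sign(π_{71}) = (71|83) = -1.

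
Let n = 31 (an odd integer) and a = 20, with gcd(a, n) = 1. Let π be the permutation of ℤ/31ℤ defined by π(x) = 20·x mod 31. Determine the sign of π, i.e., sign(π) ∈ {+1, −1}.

+1

Start at x=20: 20 → 28 → 2 → 9 → 25 → 4 → 18 → … (one orbit).
Cycle type of π: 15×2 + 1; total 3 cycles.
Σ(ℓ_i−1) = 31−3 = 28; sign = (−1)^28 = +1.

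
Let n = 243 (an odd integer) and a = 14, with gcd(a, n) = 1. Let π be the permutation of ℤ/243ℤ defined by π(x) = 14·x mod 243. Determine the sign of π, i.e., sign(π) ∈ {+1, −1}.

-1

Start at x=203: 203 → 169 → 179 → 76 → 92 → 73 → 50 → … (one orbit).
Cycle lengths of π_14 on ℤ/243ℤ: [162, 54, 18, 6, 2, 1]; 6 cycles in total.
sign(π) = (−1)^{n − #cycles} = (−1)^{243−6} = (−1)^237 = -1.
(14|243)_J = -1 (Zolotarev's lemma cross-check).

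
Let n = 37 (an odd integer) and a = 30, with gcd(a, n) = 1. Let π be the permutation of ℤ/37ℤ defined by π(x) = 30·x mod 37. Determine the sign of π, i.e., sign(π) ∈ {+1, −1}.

Orbit of 27 under x↦30x: [27, 33, 28, 26, 3, 16, 36]… (length divides ord_37(30)).
π_30 has 3 disjoint cycles with lengths [18, 18, 1] on {0,…,36}.
n − c = 37 − 3 = 34; sign = (−1)^34 = +1.
Zolotarev: (30|37) = +1, matching the cycle-count sign.

+1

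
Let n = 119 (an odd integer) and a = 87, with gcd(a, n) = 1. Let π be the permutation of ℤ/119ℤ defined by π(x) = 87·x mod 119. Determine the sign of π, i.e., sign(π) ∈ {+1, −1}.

Start at x=66: 66 → 30 → 111 → 18 → 19 → 106 → 59 → … (one orbit).
The orbit structure of x ↦ 87x mod 119: 8 orbits of sizes [24, 24, 24, 24, 8, 8, 6, 1].
Σ(ℓ_i−1) = 119−8 = 111; sign = (−1)^111 = -1.
The Jacobi symbol (87|119) = -1 (Zolotarev) agrees.

-1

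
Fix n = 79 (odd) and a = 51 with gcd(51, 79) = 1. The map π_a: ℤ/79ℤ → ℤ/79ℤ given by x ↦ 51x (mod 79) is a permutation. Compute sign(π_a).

Orbit of 32 under x↦51x: [32, 52, 45, 4, 46, 55, 40]… (length divides ord_79(51)).
π_51 has 3 disjoint cycles with lengths [39, 39, 1] on {0,…,78}.
sign(π) = (−1)^{n − #cycles} = (−1)^{79−3} = (−1)^76 = +1.

+1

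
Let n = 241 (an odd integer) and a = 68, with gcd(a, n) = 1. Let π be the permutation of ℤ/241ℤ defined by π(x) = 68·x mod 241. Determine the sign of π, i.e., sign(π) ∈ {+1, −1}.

Start at x=9: 9 → 130 → 164 → 66 → 150 → 78 → 2 → … (one orbit).
2 cycles of lengths [240, 1].
With 2 cycles on 241 points, sign = (−1)^{241−2} = -1.

-1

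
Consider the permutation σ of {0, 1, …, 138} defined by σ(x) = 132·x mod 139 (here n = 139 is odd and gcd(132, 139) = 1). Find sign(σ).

-1

Trace 82: π^k(82) = [82, 121, 126, 91, 58, 11, 62] for k=0..6.
Decompose π into cycles: lengths [138, 1] (2 cycles, including the fixed point 0).
n − c = 139 − 2 = 137; sign = (−1)^137 = -1.
The Jacobi symbol (132|139) = -1 (Zolotarev) agrees.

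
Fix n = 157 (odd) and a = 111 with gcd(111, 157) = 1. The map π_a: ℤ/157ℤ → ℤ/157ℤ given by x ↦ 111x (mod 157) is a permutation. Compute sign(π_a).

Orbit of 56 under x↦111x: [56, 93, 118, 67, 58, 1, 111]… (length divides ord_157(111)).
The orbit structure of x ↦ 111x mod 157: 7 orbits of sizes [26, 26, 26, 26, 26, 26, 1].
Σ(ℓ_i−1) = 157−7 = 150; sign = (−1)^150 = +1.

+1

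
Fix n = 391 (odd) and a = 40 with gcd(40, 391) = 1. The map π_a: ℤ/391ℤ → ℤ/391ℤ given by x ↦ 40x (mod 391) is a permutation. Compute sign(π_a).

+1

Trace 169: π^k(169) = [169, 113, 219, 158, 64, 214, 349] for k=0..6.
Decompose π into cycles: lengths [176, 176, 22, 16, 1] (5 cycles, including the fixed point 0).
5 cycles on 391: each ℓ→(−1)^(ℓ−1), product (−1)^386 = +1.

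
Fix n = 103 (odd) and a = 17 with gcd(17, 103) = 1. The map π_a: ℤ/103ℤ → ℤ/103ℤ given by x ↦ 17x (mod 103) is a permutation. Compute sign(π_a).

Start at x=56: 56 → 25 → 13 → 15 → 49 → 9 → 50 → … (one orbit).
Cycle type of π: 51×2 + 1; total 3 cycles.
n − c = 103 − 3 = 100; sign = (−1)^100 = +1.

+1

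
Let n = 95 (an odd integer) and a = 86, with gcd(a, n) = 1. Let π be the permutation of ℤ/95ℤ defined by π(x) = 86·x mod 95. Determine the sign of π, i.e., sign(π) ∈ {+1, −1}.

-1

Start at x=51: 51 → 16 → 46 → 61 → 21 → 1 → 86 → … (one orbit).
The orbit structure of x ↦ 86x mod 95: 10 orbits of sizes [18, 18, 18, 18, 18, 1, 1, 1, 1, 1].
95 − 10 = 85 transpositions; sign(π) = (−1)^85 = -1.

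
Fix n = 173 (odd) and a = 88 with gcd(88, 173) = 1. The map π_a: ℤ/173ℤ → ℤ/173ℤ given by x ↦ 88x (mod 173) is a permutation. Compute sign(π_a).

Start at x=78: 78 → 117 → 89 → 47 → 157 → 149 → 137 → … (one orbit).
3 cycles of lengths [86, 86, 1].
sign(π) = (−1)^{n − #cycles} = (−1)^{173−3} = (−1)^170 = +1.

+1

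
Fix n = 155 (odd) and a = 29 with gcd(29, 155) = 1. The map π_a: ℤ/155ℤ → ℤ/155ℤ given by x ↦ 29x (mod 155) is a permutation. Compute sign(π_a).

-1

Orbit of 154 under x↦29x: [154, 126, 89, 101, 139, 1, 29]… (length divides ord_155(29)).
18 cycles of lengths [10, 10, 10, 10, 10, 10, 10, 10, 10, 10, 10, 10, 10, 10, 10, 2, 2, 1].
n − c = 155 − 18 = 137; sign = (−1)^137 = -1.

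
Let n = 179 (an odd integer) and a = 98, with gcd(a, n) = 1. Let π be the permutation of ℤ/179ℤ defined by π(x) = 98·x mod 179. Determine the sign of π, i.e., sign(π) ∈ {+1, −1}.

Orbit of 131 under x↦98x: [131, 129, 112, 57, 37, 46, 33]… (length divides ord_179(98)).
2 cycles of lengths [178, 1].
With 2 cycles on 179 points, sign = (−1)^{179−2} = -1.

-1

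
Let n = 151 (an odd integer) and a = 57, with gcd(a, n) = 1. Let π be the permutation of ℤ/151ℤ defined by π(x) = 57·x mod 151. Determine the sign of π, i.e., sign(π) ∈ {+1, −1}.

-1

Start at x=91: 91 → 53 → 1 → 57 → 78 → 67 → 44 → … (one orbit).
Cycle lengths of π_57 on ℤ/151ℤ: [50, 50, 50, 1]; 4 cycles in total.
4 cycles on 151: each ℓ→(−1)^(ℓ−1), product (−1)^147 = -1.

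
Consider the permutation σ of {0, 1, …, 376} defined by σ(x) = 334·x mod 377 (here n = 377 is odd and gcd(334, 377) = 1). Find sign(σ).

-1

Trace 237: π^k(237) = [237, 365, 139, 55, 274, 282, 315] for k=0..6.
π_334 has 10 disjoint cycles with lengths [84, 84, 84, 84, 28, 3, 3, 3, 3, 1] on {0,…,376}.
377 − 10 = 367 transpositions; sign(π) = (−1)^367 = -1.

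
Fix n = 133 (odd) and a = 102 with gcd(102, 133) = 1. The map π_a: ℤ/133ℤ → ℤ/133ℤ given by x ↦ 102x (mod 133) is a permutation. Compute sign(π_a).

Start at x=102: 102 → 30 → 1 → 102 (one orbit).
Cycle type of π: 3×44 + 1; total 45 cycles.
45 cycles on 133: each ℓ→(−1)^(ℓ−1), product (−1)^88 = +1.

+1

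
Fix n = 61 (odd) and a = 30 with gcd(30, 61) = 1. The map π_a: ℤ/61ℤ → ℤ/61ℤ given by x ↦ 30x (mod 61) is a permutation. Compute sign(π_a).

Trace 23: π^k(23) = [23, 19, 21, 20, 51, 5, 28] for k=0..6.
The orbit structure of x ↦ 30x mod 61: 2 orbits of sizes [60, 1].
With 2 cycles on 61 points, sign = (−1)^{61−2} = -1.

-1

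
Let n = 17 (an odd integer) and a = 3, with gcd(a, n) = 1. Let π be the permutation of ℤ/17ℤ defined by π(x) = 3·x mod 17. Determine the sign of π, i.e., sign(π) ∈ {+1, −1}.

-1

Trace 10: π^k(10) = [10, 13, 5, 15, 11, 16, 14] for k=0..6.
The orbit structure of x ↦ 3x mod 17: 2 orbits of sizes [16, 1].
2 cycles on 17: each ℓ→(−1)^(ℓ−1), product (−1)^15 = -1.
Check: (3/17) = -1 by Zolotarev.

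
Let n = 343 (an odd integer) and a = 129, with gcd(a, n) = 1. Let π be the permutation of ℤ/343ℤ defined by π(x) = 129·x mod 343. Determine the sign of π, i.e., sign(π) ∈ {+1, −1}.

-1

Trace 117: π^k(117) = [117, 1, 129, 177, 195, 116, 215] for k=0..6.
Decompose π into cycles: lengths [42, 42, 42, 42, 42, 42, 42, 6, 6, 6, 6, 6, 6, 6, 6, 1] (16 cycles, including the fixed point 0).
With 16 cycles on 343 points, sign = (−1)^{343−16} = -1.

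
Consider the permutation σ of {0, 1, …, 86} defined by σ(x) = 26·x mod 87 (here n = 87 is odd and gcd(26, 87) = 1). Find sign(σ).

Start at x=1: 1 → 26 → 67 → 2 → 52 → 47 → 4 → … (one orbit).
The orbit structure of x ↦ 26x mod 87: 5 orbits of sizes [28, 28, 28, 2, 1].
87 − 5 = 82 transpositions; sign(π) = (−1)^82 = +1.
(26|87)_J = +1 (Zolotarev's lemma cross-check).

+1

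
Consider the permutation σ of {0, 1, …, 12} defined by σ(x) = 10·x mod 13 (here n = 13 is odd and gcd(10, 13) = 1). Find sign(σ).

+1

Orbit of 3 under x↦10x: [3, 4, 1, 10, 9, 12]… (length divides ord_13(10)).
Decompose π into cycles: lengths [6, 6, 1] (3 cycles, including the fixed point 0).
n − c = 13 − 3 = 10; sign = (−1)^10 = +1.
Check: (10/13) = +1 by Zolotarev.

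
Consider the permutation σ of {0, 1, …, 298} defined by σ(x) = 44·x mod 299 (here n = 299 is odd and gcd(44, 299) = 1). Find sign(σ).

+1

Start at x=246: 246 → 60 → 248 → 148 → 233 → 86 → 196 → … (one orbit).
The orbit structure of x ↦ 44x mod 299: 11 orbits of sizes [44, 44, 44, 44, 44, 44, 22, 4, 4, 4, 1].
299 − 11 = 288 transpositions; sign(π) = (−1)^288 = +1.
Check: (44/299) = +1 by Zolotarev.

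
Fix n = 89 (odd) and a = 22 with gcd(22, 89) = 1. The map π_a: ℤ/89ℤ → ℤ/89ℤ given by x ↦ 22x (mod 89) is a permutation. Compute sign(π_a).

Start at x=16: 16 → 85 → 1 → 22 → 39 → 57 → 8 → … (one orbit).
Decompose π into cycles: lengths [22, 22, 22, 22, 1] (5 cycles, including the fixed point 0).
Σ(ℓ_i−1) = 89−5 = 84; sign = (−1)^84 = +1.
Via Zolotarev, sign(π_{22}) = (22|89) = +1.

+1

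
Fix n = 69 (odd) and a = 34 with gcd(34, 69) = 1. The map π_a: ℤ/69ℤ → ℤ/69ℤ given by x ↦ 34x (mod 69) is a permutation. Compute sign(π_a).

-1

Trace 13: π^k(13) = [13, 28, 55, 7, 31, 19, 25] for k=0..6.
Decompose π into cycles: lengths [22, 22, 22, 1, 1, 1] (6 cycles, including the fixed point 0).
Σ(ℓ_i−1) = 69−6 = 63; sign = (−1)^63 = -1.
The Jacobi symbol (34|69) = -1 (Zolotarev) agrees.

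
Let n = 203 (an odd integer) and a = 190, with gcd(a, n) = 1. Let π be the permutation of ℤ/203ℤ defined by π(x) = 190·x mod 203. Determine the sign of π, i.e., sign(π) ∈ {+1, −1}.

Orbit of 1 under x↦190x: [1, 190, 169, 36, 141, 197, 78]… (length divides ord_203(190)).
The orbit structure of x ↦ 190x mod 203: 35 orbits of sizes [7, 7, 7, 7, 7, 7, 7, 7, 7, 7, 7, 7, 7, 7, 7, 7, 7, 7, 7, 7, 7, 7, 7, 7, 7, 7, 7, 7, 1, 1, 1, 1, 1, 1, 1].
203 − 35 = 168 transpositions; sign(π) = (−1)^168 = +1.
The Jacobi symbol (190|203) = +1 (Zolotarev) agrees.

+1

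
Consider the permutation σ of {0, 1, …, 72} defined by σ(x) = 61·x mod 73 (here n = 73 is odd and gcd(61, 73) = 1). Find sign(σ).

+1

Start at x=37: 37 → 67 → 72 → 12 → 2 → 49 → 69 → … (one orbit).
The orbit structure of x ↦ 61x mod 73: 3 orbits of sizes [36, 36, 1].
sign(π) = (−1)^{n − #cycles} = (−1)^{73−3} = (−1)^70 = +1.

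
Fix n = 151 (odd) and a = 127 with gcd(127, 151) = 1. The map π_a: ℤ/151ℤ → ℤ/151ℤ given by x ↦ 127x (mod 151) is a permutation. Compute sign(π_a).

+1

Start at x=84: 84 → 98 → 64 → 125 → 20 → 124 → 44 → … (one orbit).
Cycle type of π: 25×6 + 1; total 7 cycles.
n − c = 151 − 7 = 144; sign = (−1)^144 = +1.
The Jacobi symbol (127|151) = +1 (Zolotarev) agrees.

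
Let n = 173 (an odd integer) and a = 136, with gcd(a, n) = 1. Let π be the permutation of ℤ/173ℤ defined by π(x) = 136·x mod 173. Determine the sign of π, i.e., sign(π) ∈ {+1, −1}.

+1

Orbit of 132 under x↦136x: [132, 133, 96, 81, 117, 169, 148]… (length divides ord_173(136)).
5 cycles of lengths [43, 43, 43, 43, 1].
5 cycles on 173: each ℓ→(−1)^(ℓ−1), product (−1)^168 = +1.
Check: (136/173) = +1 by Zolotarev.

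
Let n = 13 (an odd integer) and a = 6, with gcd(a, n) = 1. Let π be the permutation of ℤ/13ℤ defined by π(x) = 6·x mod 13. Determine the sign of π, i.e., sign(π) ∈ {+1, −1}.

Start at x=4: 4 → 11 → 1 → 6 → 10 → 8 → 9 → … (one orbit).
The orbit structure of x ↦ 6x mod 13: 2 orbits of sizes [12, 1].
sign(π) = (−1)^{n − #cycles} = (−1)^{13−2} = (−1)^11 = -1.

-1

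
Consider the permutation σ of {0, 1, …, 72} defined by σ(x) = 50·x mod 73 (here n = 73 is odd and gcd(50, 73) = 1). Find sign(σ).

+1

Start at x=1: 1 → 50 → 18 → 24 → 32 → 67 → 65 → … (one orbit).
3 cycles of lengths [36, 36, 1].
sign(π) = (−1)^{n − #cycles} = (−1)^{73−3} = (−1)^70 = +1.
The Jacobi symbol (50|73) = +1 (Zolotarev) agrees.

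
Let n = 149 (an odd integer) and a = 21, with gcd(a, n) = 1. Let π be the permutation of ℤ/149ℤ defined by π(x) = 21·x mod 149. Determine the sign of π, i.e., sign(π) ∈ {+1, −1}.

Trace 10: π^k(10) = [10, 61, 89, 81, 62, 110, 75] for k=0..6.
Cycle lengths of π_21 on ℤ/149ℤ: [148, 1]; 2 cycles in total.
2 cycles on 149: each ℓ→(−1)^(ℓ−1), product (−1)^147 = -1.

-1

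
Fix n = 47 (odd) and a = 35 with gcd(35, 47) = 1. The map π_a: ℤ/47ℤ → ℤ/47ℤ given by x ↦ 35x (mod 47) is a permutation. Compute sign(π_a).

-1

Orbit of 7 under x↦35x: [7, 10, 21, 30, 16, 43, 1]… (length divides ord_47(35)).
Cycle lengths of π_35 on ℤ/47ℤ: [46, 1]; 2 cycles in total.
n − c = 47 − 2 = 45; sign = (−1)^45 = -1.
The Jacobi symbol (35|47) = -1 (Zolotarev) agrees.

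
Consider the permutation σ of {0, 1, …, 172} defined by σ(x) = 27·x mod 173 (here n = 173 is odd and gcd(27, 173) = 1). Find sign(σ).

-1

Trace 84: π^k(84) = [84, 19, 167, 11, 124, 61, 90] for k=0..6.
Cycle type of π: 172 + 1; total 2 cycles.
2 cycles on 173: each ℓ→(−1)^(ℓ−1), product (−1)^171 = -1.
The Jacobi symbol (27|173) = -1 (Zolotarev) agrees.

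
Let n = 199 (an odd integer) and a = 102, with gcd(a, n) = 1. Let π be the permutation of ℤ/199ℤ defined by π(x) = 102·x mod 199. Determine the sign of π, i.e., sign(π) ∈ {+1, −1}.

+1

Orbit of 188 under x↦102x: [188, 72, 180, 52, 130, 126, 116]… (length divides ord_199(102)).
3 cycles of lengths [99, 99, 1].
3 cycles on 199: each ℓ→(−1)^(ℓ−1), product (−1)^196 = +1.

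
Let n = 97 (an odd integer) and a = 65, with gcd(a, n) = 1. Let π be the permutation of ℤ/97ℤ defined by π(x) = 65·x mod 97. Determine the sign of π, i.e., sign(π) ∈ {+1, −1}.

+1

Orbit of 3 under x↦65x: [3, 1, 65, 54, 18, 6, 2]… (length divides ord_97(65)).
Decompose π into cycles: lengths [48, 48, 1] (3 cycles, including the fixed point 0).
With 3 cycles on 97 points, sign = (−1)^{97−3} = +1.
Via Zolotarev, sign(π_{65}) = (65|97) = +1.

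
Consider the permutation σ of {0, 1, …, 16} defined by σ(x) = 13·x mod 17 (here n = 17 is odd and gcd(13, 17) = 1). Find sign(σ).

+1

Trace 13: π^k(13) = [13, 16, 4, 1] for k=0..3.
Decompose π into cycles: lengths [4, 4, 4, 4, 1] (5 cycles, including the fixed point 0).
Σ(ℓ_i−1) = 17−5 = 12; sign = (−1)^12 = +1.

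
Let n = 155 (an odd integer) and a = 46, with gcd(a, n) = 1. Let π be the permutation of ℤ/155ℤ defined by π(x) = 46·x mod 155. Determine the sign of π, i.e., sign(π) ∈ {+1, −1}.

-1

Trace 61: π^k(61) = [61, 16, 116, 66, 91, 1, 46] for k=0..6.
20 cycles of lengths [10, 10, 10, 10, 10, 10, 10, 10, 10, 10, 10, 10, 10, 10, 10, 1, 1, 1, 1, 1].
155 − 20 = 135 transpositions; sign(π) = (−1)^135 = -1.
Zolotarev: (46|155) = -1, matching the cycle-count sign.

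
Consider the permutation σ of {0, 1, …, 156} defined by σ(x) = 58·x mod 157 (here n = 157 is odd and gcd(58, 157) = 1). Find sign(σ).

+1

Trace 93: π^k(93) = [93, 56, 108, 141, 14, 27, 153] for k=0..6.
Cycle lengths of π_58 on ℤ/157ℤ: [26, 26, 26, 26, 26, 26, 1]; 7 cycles in total.
sign(π) = (−1)^{n − #cycles} = (−1)^{157−7} = (−1)^150 = +1.
Check: (58/157) = +1 by Zolotarev.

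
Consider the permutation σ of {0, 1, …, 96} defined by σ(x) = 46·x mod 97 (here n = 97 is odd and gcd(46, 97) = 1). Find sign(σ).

Trace 28: π^k(28) = [28, 27, 78, 96, 51, 18, 52] for k=0..6.
4 cycles of lengths [32, 32, 32, 1].
n − c = 97 − 4 = 93; sign = (−1)^93 = -1.
Check: (46/97) = -1 by Zolotarev.

-1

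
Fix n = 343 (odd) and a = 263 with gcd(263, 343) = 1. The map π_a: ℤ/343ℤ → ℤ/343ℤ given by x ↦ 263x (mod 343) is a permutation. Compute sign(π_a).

+1

Trace 165: π^k(165) = [165, 177, 246, 214, 30, 1, 263] for k=0..6.
31 cycles of lengths [21, 21, 21, 21, 21, 21, 21, 21, 21, 21, 21, 21, 21, 21, 3, 3, 3, 3, 3, 3, 3, 3, 3, 3, 3, 3, 3, 3, 3, 3, 1].
With 31 cycles on 343 points, sign = (−1)^{343−31} = +1.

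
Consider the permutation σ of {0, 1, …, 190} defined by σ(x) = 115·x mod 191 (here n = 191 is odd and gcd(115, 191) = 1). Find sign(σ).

Start at x=24: 24 → 86 → 149 → 136 → 169 → 144 → 134 → … (one orbit).
π_115 has 3 disjoint cycles with lengths [95, 95, 1] on {0,…,190}.
Σ(ℓ_i−1) = 191−3 = 188; sign = (−1)^188 = +1.
Check: (115/191) = +1 by Zolotarev.

+1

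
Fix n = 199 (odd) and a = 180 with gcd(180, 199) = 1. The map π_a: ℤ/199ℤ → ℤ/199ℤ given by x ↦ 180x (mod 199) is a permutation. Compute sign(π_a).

+1

Orbit of 178 under x↦180x: [178, 1, 180, 162, 106, 175, 58]… (length divides ord_199(180)).
π_180 has 23 disjoint cycles with lengths [9, 9, 9, 9, 9, 9, 9, 9, 9, 9, 9, 9, 9, 9, 9, 9, 9, 9, 9, 9, 9, 9, 1] on {0,…,198}.
199 − 23 = 176 transpositions; sign(π) = (−1)^176 = +1.
Zolotarev: (180|199) = +1, matching the cycle-count sign.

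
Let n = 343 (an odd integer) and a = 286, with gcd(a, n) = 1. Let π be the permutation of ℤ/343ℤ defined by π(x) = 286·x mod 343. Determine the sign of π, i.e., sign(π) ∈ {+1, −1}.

-1

Start at x=146: 146 → 253 → 328 → 169 → 314 → 281 → 104 → … (one orbit).
Cycle lengths of π_286 on ℤ/343ℤ: [98, 98, 98, 14, 14, 14, 2, 2, 2, 1]; 10 cycles in total.
n − c = 343 − 10 = 333; sign = (−1)^333 = -1.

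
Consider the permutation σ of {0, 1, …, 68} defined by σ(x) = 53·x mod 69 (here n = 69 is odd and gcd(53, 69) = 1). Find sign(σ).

+1

Start at x=44: 44 → 55 → 17 → 4 → 5 → 58 → 38 → … (one orbit).
Cycle type of π: 22×3 + 2 + 1; total 5 cycles.
5 cycles on 69: each ℓ→(−1)^(ℓ−1), product (−1)^64 = +1.
Check: (53/69) = +1 by Zolotarev.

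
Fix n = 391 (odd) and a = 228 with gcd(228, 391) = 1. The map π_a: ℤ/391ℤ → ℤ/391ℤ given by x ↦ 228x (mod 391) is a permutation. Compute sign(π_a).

+1

Orbit of 320 under x↦228x: [320, 234, 176, 246, 175, 18, 194]… (length divides ord_391(228)).
The orbit structure of x ↦ 228x mod 391: 5 orbits of sizes [176, 176, 22, 16, 1].
391 − 5 = 386 transpositions; sign(π) = (−1)^386 = +1.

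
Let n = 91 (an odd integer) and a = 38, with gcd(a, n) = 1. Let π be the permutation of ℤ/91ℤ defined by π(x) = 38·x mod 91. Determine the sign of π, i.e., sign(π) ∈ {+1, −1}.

-1

Trace 38: π^k(38) = [38, 79, 90, 53, 12, 1] for k=0..5.
Cycle lengths of π_38 on ℤ/91ℤ: [6, 6, 6, 6, 6, 6, 6, 6, 6, 6, 6, 6, 6, 2, 2, 2, 2, 2, 2, 1]; 20 cycles in total.
Σ(ℓ_i−1) = 91−20 = 71; sign = (−1)^71 = -1.
Check: (38/91) = -1 by Zolotarev.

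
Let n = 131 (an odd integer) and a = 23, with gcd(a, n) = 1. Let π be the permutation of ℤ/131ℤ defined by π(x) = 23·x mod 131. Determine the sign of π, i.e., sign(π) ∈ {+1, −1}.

Trace 84: π^k(84) = [84, 98, 27, 97, 4, 92, 20] for k=0..6.
Cycle type of π: 130 + 1; total 2 cycles.
2 cycles on 131: each ℓ→(−1)^(ℓ−1), product (−1)^129 = -1.
Via Zolotarev, sign(π_{23}) = (23|131) = -1.

-1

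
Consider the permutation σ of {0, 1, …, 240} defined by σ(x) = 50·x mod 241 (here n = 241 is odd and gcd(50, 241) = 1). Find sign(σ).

Trace 45: π^k(45) = [45, 81, 194, 60, 108, 98, 80] for k=0..6.
3 cycles of lengths [120, 120, 1].
n − c = 241 − 3 = 238; sign = (−1)^238 = +1.

+1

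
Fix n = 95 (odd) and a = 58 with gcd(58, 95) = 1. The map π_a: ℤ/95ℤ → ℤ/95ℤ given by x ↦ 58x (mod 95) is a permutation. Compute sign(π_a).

Start at x=1: 1 → 58 → 39 → 77 → 1 (one orbit).
Cycle type of π: 4×19 + 1×19; total 38 cycles.
With 38 cycles on 95 points, sign = (−1)^{95−38} = -1.

-1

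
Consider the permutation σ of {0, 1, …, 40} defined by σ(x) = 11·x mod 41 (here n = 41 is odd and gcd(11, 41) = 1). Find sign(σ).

-1

Trace 24: π^k(24) = [24, 18, 34, 5, 14, 31, 13] for k=0..6.
π_11 has 2 disjoint cycles with lengths [40, 1] on {0,…,40}.
sign(π) = (−1)^{n − #cycles} = (−1)^{41−2} = (−1)^39 = -1.
Zolotarev: (11|41) = -1, matching the cycle-count sign.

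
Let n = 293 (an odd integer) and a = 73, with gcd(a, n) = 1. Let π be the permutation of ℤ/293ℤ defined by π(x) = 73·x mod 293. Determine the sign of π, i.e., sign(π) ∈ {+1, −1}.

Orbit of 36 under x↦73x: [36, 284, 222, 91, 197, 24, 287]… (length divides ord_293(73)).
π_73 has 5 disjoint cycles with lengths [73, 73, 73, 73, 1] on {0,…,292}.
n − c = 293 − 5 = 288; sign = (−1)^288 = +1.

+1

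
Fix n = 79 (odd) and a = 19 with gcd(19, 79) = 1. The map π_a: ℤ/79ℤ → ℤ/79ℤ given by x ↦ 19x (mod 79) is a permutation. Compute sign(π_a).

Start at x=64: 64 → 31 → 36 → 52 → 40 → 49 → 62 → … (one orbit).
Cycle lengths of π_19 on ℤ/79ℤ: [39, 39, 1]; 3 cycles in total.
sign(π) = (−1)^{n − #cycles} = (−1)^{79−3} = (−1)^76 = +1.
Zolotarev: (19|79) = +1, matching the cycle-count sign.

+1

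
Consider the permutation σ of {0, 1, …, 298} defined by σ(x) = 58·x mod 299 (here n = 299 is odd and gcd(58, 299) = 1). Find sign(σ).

Orbit of 200 under x↦58x: [200, 238, 50, 209, 162, 127, 190]… (length divides ord_299(58)).
Decompose π into cycles: lengths [132, 132, 12, 11, 11, 1] (6 cycles, including the fixed point 0).
299 − 6 = 293 transpositions; sign(π) = (−1)^293 = -1.
The Jacobi symbol (58|299) = -1 (Zolotarev) agrees.

-1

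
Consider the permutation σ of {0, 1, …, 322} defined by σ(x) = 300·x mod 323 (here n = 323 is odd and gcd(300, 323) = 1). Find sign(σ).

+1

Start at x=256: 256 → 249 → 87 → 260 → 157 → 265 → 42 → … (one orbit).
Decompose π into cycles: lengths [144, 144, 18, 16, 1] (5 cycles, including the fixed point 0).
5 cycles on 323: each ℓ→(−1)^(ℓ−1), product (−1)^318 = +1.
Check: (300/323) = +1 by Zolotarev.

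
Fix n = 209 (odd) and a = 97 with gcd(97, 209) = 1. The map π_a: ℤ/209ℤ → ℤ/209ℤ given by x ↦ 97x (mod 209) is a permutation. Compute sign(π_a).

Start at x=78: 78 → 42 → 103 → 168 → 203 → 45 → 185 → … (one orbit).
Cycle type of π: 90×2 + 18 + 5×2 + 1; total 6 cycles.
Σ(ℓ_i−1) = 209−6 = 203; sign = (−1)^203 = -1.

-1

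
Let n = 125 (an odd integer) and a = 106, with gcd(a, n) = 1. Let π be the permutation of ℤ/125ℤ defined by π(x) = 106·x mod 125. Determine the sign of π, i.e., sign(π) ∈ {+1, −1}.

+1

Trace 96: π^k(96) = [96, 51, 31, 36, 66, 121, 76] for k=0..6.
Decompose π into cycles: lengths [25, 25, 25, 25, 5, 5, 5, 5, 1, 1, 1, 1, 1] (13 cycles, including the fixed point 0).
13 cycles on 125: each ℓ→(−1)^(ℓ−1), product (−1)^112 = +1.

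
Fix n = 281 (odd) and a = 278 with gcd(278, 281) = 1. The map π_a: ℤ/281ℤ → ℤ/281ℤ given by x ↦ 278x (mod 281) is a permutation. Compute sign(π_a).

Orbit of 142 under x↦278x: [142, 136, 154, 100, 262, 57, 110]… (length divides ord_281(278)).
Cycle type of π: 280 + 1; total 2 cycles.
With 2 cycles on 281 points, sign = (−1)^{281−2} = -1.
(278|281)_J = -1 (Zolotarev's lemma cross-check).

-1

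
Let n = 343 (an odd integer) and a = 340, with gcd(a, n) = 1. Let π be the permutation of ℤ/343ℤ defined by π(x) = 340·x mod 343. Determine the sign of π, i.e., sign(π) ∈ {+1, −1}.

Start at x=316: 316 → 81 → 100 → 43 → 214 → 44 → 211 → … (one orbit).
Cycle type of π: 147×2 + 21×2 + 3×2 + 1; total 7 cycles.
343 − 7 = 336 transpositions; sign(π) = (−1)^336 = +1.

+1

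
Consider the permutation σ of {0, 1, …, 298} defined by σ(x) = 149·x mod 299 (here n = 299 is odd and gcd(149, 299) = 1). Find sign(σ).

+1

Orbit of 15 under x↦149x: [15, 142, 228, 185, 57, 121, 89]… (length divides ord_299(149)).
The orbit structure of x ↦ 149x mod 299: 5 orbits of sizes [132, 132, 22, 12, 1].
299 − 5 = 294 transpositions; sign(π) = (−1)^294 = +1.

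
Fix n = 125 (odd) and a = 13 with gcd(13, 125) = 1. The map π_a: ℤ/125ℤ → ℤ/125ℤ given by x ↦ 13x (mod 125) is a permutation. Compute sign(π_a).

-1

Start at x=68: 68 → 9 → 117 → 21 → 23 → 49 → 12 → … (one orbit).
π_13 has 4 disjoint cycles with lengths [100, 20, 4, 1] on {0,…,124}.
Σ(ℓ_i−1) = 125−4 = 121; sign = (−1)^121 = -1.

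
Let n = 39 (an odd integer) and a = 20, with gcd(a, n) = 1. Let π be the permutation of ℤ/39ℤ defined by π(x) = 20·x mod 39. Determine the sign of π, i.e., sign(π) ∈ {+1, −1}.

Orbit of 20 under x↦20x: [20, 10, 5, 22, 11, 25, 32]… (length divides ord_39(20)).
The orbit structure of x ↦ 20x mod 39: 5 orbits of sizes [12, 12, 12, 2, 1].
sign(π) = (−1)^{n − #cycles} = (−1)^{39−5} = (−1)^34 = +1.

+1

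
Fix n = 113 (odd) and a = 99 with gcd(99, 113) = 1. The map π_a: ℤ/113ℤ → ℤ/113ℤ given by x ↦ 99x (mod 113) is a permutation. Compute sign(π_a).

+1

Start at x=64: 64 → 8 → 1 → 99 → 83 → 81 → 109 → … (one orbit).
Cycle type of π: 28×4 + 1; total 5 cycles.
Σ(ℓ_i−1) = 113−5 = 108; sign = (−1)^108 = +1.
Via Zolotarev, sign(π_{99}) = (99|113) = +1.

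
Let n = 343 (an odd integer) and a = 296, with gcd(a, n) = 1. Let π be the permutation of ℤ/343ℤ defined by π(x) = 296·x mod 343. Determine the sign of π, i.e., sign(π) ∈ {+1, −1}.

Start at x=323: 323 → 254 → 67 → 281 → 170 → 242 → 288 → … (one orbit).
Decompose π into cycles: lengths [147, 147, 21, 21, 3, 3, 1] (7 cycles, including the fixed point 0).
With 7 cycles on 343 points, sign = (−1)^{343−7} = +1.
Via Zolotarev, sign(π_{296}) = (296|343) = +1.

+1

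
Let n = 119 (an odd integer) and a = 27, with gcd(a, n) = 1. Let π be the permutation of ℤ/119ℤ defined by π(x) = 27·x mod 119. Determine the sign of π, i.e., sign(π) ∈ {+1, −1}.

+1

Trace 62: π^k(62) = [62, 8, 97, 1, 27, 15, 48] for k=0..6.
Cycle type of π: 16×7 + 2×3 + 1; total 11 cycles.
Σ(ℓ_i−1) = 119−11 = 108; sign = (−1)^108 = +1.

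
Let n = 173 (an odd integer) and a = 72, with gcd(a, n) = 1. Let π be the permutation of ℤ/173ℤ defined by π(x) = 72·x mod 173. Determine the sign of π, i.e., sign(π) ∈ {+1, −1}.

-1

Orbit of 61 under x↦72x: [61, 67, 153, 117, 120, 163, 145]… (length divides ord_173(72)).
Decompose π into cycles: lengths [172, 1] (2 cycles, including the fixed point 0).
Σ(ℓ_i−1) = 173−2 = 171; sign = (−1)^171 = -1.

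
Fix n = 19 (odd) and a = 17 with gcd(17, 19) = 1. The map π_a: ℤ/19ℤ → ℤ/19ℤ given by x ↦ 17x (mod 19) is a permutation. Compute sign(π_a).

Start at x=17: 17 → 4 → 11 → 16 → 6 → 7 → 5 → … (one orbit).
Cycle lengths of π_17 on ℤ/19ℤ: [9, 9, 1]; 3 cycles in total.
Σ(ℓ_i−1) = 19−3 = 16; sign = (−1)^16 = +1.
Zolotarev: (17|19) = +1, matching the cycle-count sign.

+1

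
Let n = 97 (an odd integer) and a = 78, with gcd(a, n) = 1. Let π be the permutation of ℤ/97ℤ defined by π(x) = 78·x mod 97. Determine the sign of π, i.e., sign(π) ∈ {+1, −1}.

Start at x=22: 22 → 67 → 85 → 34 → 33 → 52 → 79 → … (one orbit).
Cycle lengths of π_78 on ℤ/97ℤ: [32, 32, 32, 1]; 4 cycles in total.
sign(π) = (−1)^{n − #cycles} = (−1)^{97−4} = (−1)^93 = -1.

-1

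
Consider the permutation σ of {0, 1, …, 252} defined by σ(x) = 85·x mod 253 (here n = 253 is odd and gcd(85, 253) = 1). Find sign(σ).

-1

Start at x=225: 225 → 150 → 100 → 151 → 185 → 39 → 26 → … (one orbit).
Cycle type of π: 110×2 + 11×2 + 10 + 1; total 6 cycles.
n − c = 253 − 6 = 247; sign = (−1)^247 = -1.
Via Zolotarev, sign(π_{85}) = (85|253) = -1.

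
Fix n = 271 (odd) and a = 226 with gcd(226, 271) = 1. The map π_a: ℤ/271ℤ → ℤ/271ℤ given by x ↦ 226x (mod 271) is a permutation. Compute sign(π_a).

Trace 196: π^k(196) = [196, 123, 156, 26, 185, 76, 103] for k=0..6.
2 cycles of lengths [270, 1].
271 − 2 = 269 transpositions; sign(π) = (−1)^269 = -1.
Zolotarev: (226|271) = -1, matching the cycle-count sign.

-1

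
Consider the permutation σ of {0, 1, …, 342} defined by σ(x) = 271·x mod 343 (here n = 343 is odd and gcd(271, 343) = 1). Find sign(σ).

Trace 275: π^k(275) = [275, 94, 92, 236, 158, 286, 331] for k=0..6.
The orbit structure of x ↦ 271x mod 343: 4 orbits of sizes [294, 42, 6, 1].
sign(π) = (−1)^{n − #cycles} = (−1)^{343−4} = (−1)^339 = -1.

-1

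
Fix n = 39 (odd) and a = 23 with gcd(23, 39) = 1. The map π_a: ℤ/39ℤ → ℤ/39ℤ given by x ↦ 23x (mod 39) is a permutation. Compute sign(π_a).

Orbit of 23 under x↦23x: [23, 22, 38, 16, 17, 1]… (length divides ord_39(23)).
Cycle lengths of π_23 on ℤ/39ℤ: [6, 6, 6, 6, 6, 6, 2, 1]; 8 cycles in total.
sign(π) = (−1)^{n − #cycles} = (−1)^{39−8} = (−1)^31 = -1.
Via Zolotarev, sign(π_{23}) = (23|39) = -1.

-1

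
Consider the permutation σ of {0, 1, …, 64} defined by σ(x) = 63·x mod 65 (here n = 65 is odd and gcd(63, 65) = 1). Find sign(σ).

+1

Start at x=2: 2 → 61 → 8 → 49 → 32 → 1 → 63 → … (one orbit).
Cycle type of π: 12×5 + 4 + 1; total 7 cycles.
Σ(ℓ_i−1) = 65−7 = 58; sign = (−1)^58 = +1.
Via Zolotarev, sign(π_{63}) = (63|65) = +1.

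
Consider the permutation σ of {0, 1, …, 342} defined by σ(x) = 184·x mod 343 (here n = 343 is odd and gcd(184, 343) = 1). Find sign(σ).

+1

Start at x=1: 1 → 184 → 242 → 281 → 254 → 88 → 71 → … (one orbit).
The orbit structure of x ↦ 184x mod 343: 7 orbits of sizes [147, 147, 21, 21, 3, 3, 1].
sign(π) = (−1)^{n − #cycles} = (−1)^{343−7} = (−1)^336 = +1.
The Jacobi symbol (184|343) = +1 (Zolotarev) agrees.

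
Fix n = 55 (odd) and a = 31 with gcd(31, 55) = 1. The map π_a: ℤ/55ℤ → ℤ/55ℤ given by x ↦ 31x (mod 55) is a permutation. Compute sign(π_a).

Trace 36: π^k(36) = [36, 16, 1, 31, 26] for k=0..4.
Cycle lengths of π_31 on ℤ/55ℤ: [5, 5, 5, 5, 5, 5, 5, 5, 5, 5, 1, 1, 1, 1, 1]; 15 cycles in total.
Σ(ℓ_i−1) = 55−15 = 40; sign = (−1)^40 = +1.

+1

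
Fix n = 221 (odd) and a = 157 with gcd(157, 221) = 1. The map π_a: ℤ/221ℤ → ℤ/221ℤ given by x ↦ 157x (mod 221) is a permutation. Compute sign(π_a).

+1

Start at x=118: 118 → 183 → 1 → 157 → 118 (one orbit).
65 cycles of lengths [4, 4, 4, 4, 4, 4, 4, 4, 4, 4, 4, 4, 4, 4, 4, 4, 4, 4, 4, 4, 4, 4, 4, 4, 4, 4, 4, 4, 4, 4, 4, 4, 4, 4, 4, 4, 4, 4, 4, 4, 4, 4, 4, 4, 4, 4, 4, 4, 4, 4, 4, 4, 1, 1, 1, 1, 1, 1, 1, 1, 1, 1, 1, 1, 1].
n − c = 221 − 65 = 156; sign = (−1)^156 = +1.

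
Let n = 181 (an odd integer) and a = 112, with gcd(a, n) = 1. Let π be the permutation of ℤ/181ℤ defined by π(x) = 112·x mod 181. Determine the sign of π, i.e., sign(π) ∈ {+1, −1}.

Trace 7: π^k(7) = [7, 60, 23, 42, 179, 138, 71] for k=0..6.
The orbit structure of x ↦ 112x mod 181: 2 orbits of sizes [180, 1].
With 2 cycles on 181 points, sign = (−1)^{181−2} = -1.
The Jacobi symbol (112|181) = -1 (Zolotarev) agrees.

-1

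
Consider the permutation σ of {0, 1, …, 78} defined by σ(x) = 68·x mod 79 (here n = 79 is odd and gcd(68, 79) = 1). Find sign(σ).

Orbit of 35 under x↦68x: [35, 10, 48, 25, 41, 23, 63]… (length divides ord_79(68)).
π_68 has 2 disjoint cycles with lengths [78, 1] on {0,…,78}.
sign(π) = (−1)^{n − #cycles} = (−1)^{79−2} = (−1)^77 = -1.
(68|79)_J = -1 (Zolotarev's lemma cross-check).

-1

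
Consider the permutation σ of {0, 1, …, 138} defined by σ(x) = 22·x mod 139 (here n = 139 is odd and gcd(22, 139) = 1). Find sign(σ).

Orbit of 20 under x↦22x: [20, 23, 89, 12, 125, 109, 35]… (length divides ord_139(22)).
Cycle lengths of π_22 on ℤ/139ℤ: [138, 1]; 2 cycles in total.
2 cycles on 139: each ℓ→(−1)^(ℓ−1), product (−1)^137 = -1.

-1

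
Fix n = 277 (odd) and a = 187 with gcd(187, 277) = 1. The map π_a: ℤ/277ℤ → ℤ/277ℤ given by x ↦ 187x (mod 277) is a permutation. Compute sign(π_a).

+1

Start at x=207: 207 → 206 → 19 → 229 → 165 → 108 → 252 → … (one orbit).
Cycle lengths of π_187 on ℤ/277ℤ: [138, 138, 1]; 3 cycles in total.
n − c = 277 − 3 = 274; sign = (−1)^274 = +1.
Zolotarev: (187|277) = +1, matching the cycle-count sign.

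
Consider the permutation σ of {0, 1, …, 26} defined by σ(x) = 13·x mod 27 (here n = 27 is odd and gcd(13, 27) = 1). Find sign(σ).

+1

Trace 7: π^k(7) = [7, 10, 22, 16, 19, 4, 25] for k=0..6.
The orbit structure of x ↦ 13x mod 27: 7 orbits of sizes [9, 9, 3, 3, 1, 1, 1].
sign(π) = (−1)^{n − #cycles} = (−1)^{27−7} = (−1)^20 = +1.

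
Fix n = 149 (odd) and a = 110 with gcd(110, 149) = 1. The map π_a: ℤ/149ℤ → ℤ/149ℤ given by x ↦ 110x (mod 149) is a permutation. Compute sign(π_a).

Orbit of 119 under x↦110x: [119, 127, 113, 63, 76, 16, 121]… (length divides ord_149(110)).
The orbit structure of x ↦ 110x mod 149: 3 orbits of sizes [74, 74, 1].
With 3 cycles on 149 points, sign = (−1)^{149−3} = +1.
Check: (110/149) = +1 by Zolotarev.

+1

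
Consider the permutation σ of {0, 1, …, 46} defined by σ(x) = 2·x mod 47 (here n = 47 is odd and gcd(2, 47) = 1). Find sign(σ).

Start at x=34: 34 → 21 → 42 → 37 → 27 → 7 → 14 → … (one orbit).
Decompose π into cycles: lengths [23, 23, 1] (3 cycles, including the fixed point 0).
n − c = 47 − 3 = 44; sign = (−1)^44 = +1.
Via Zolotarev, sign(π_{2}) = (2|47) = +1.

+1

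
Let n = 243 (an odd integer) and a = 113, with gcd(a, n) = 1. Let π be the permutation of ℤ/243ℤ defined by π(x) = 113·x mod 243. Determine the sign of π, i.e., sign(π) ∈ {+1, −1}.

Trace 209: π^k(209) = [209, 46, 95, 43, 242, 130, 110] for k=0..6.
Cycle type of π: 162 + 54 + 18 + 6 + 2 + 1; total 6 cycles.
sign(π) = (−1)^{n − #cycles} = (−1)^{243−6} = (−1)^237 = -1.
The Jacobi symbol (113|243) = -1 (Zolotarev) agrees.

-1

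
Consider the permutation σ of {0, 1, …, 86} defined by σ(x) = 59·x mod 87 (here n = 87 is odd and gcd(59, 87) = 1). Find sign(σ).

Start at x=59: 59 → 1 → 59 (one orbit).
Cycle lengths of π_59 on ℤ/87ℤ: [2, 2, 2, 2, 2, 2, 2, 2, 2, 2, 2, 2, 2, 2, 2, 2, 2, 2, 2, 2, 2, 2, 2, 2, 2, 2, 2, 2, 2, 1, 1, 1, 1, 1, 1, 1, 1, 1, 1, 1, 1, 1, 1, 1, 1, 1, 1, 1, 1, 1, 1, 1, 1, 1, 1, 1, 1, 1]; 58 cycles in total.
With 58 cycles on 87 points, sign = (−1)^{87−58} = -1.
Via Zolotarev, sign(π_{59}) = (59|87) = -1.

-1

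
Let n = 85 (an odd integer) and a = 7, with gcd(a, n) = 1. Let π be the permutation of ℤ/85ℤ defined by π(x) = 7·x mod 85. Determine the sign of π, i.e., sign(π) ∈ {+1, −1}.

+1

Start at x=7: 7 → 49 → 3 → 21 → 62 → 9 → 63 → … (one orbit).
Cycle lengths of π_7 on ℤ/85ℤ: [16, 16, 16, 16, 16, 4, 1]; 7 cycles in total.
85 − 7 = 78 transpositions; sign(π) = (−1)^78 = +1.
(7|85)_J = +1 (Zolotarev's lemma cross-check).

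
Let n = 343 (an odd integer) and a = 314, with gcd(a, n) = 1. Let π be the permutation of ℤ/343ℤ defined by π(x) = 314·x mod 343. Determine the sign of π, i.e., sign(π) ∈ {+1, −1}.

-1

Start at x=239: 239 → 272 → 1 → 314 → 155 → 307 → 15 → … (one orbit).
Cycle lengths of π_314 on ℤ/343ℤ: [98, 98, 98, 14, 14, 14, 2, 2, 2, 1]; 10 cycles in total.
Σ(ℓ_i−1) = 343−10 = 333; sign = (−1)^333 = -1.
(314|343)_J = -1 (Zolotarev's lemma cross-check).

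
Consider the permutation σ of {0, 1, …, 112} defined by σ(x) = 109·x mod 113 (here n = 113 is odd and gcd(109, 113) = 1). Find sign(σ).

Orbit of 109 under x↦109x: [109, 16, 49, 30, 106, 28, 1]… (length divides ord_113(109)).
Cycle lengths of π_109 on ℤ/113ℤ: [7, 7, 7, 7, 7, 7, 7, 7, 7, 7, 7, 7, 7, 7, 7, 7, 1]; 17 cycles in total.
Σ(ℓ_i−1) = 113−17 = 96; sign = (−1)^96 = +1.
Check: (109/113) = +1 by Zolotarev.

+1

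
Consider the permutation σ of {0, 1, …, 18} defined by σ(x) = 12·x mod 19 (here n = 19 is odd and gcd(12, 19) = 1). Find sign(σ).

Orbit of 12 under x↦12x: [12, 11, 18, 7, 8, 1]… (length divides ord_19(12)).
π_12 has 4 disjoint cycles with lengths [6, 6, 6, 1] on {0,…,18}.
With 4 cycles on 19 points, sign = (−1)^{19−4} = -1.
The Jacobi symbol (12|19) = -1 (Zolotarev) agrees.

-1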